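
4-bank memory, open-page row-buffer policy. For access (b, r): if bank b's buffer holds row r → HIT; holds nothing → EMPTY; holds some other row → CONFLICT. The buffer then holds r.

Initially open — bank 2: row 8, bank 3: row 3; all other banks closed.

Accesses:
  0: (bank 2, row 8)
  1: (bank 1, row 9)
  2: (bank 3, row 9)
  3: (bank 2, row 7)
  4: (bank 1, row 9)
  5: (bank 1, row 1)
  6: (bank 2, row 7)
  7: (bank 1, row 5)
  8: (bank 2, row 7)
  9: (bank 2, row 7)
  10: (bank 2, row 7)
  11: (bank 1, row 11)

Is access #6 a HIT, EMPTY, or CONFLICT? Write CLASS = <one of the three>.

  [0] b2 r8: had r8 ⇒ H
  [1] b1 r9: no row ⇒ E
  [2] b3 r9: had r3 ⇒ C
  [3] b2 r7: had r8 ⇒ C
  [4] b1 r9: had r9 ⇒ H
  [5] b1 r1: had r9 ⇒ C
  [6] b2 r7: had r7 ⇒ H
  [7] b1 r5: had r1 ⇒ C
  [8] b2 r7: had r7 ⇒ H
  [9] b2 r7: had r7 ⇒ H
  [10] b2 r7: had r7 ⇒ H
  [11] b1 r11: had r5 ⇒ C

CLASS = HIT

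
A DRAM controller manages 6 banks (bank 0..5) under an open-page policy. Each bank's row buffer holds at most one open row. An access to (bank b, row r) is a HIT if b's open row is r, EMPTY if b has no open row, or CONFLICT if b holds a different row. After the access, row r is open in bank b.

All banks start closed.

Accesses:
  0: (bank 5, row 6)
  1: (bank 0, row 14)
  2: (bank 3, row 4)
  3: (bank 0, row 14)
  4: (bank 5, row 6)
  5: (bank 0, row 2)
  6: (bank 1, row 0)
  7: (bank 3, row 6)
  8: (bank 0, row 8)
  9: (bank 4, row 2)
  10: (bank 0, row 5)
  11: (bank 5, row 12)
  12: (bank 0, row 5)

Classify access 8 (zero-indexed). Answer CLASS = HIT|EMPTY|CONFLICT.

0: bank 5 row 6 — prev None → EMPTY
1: bank 0 row 14 — prev None → EMPTY
2: bank 3 row 4 — prev None → EMPTY
3: bank 0 row 14 — prev 14 → HIT
4: bank 5 row 6 — prev 6 → HIT
5: bank 0 row 2 — prev 14 → CONFLICT
6: bank 1 row 0 — prev None → EMPTY
7: bank 3 row 6 — prev 4 → CONFLICT
8: bank 0 row 8 — prev 2 → CONFLICT
9: bank 4 row 2 — prev None → EMPTY
10: bank 0 row 5 — prev 8 → CONFLICT
11: bank 5 row 12 — prev 6 → CONFLICT
12: bank 0 row 5 — prev 5 → HIT

CLASS = CONFLICT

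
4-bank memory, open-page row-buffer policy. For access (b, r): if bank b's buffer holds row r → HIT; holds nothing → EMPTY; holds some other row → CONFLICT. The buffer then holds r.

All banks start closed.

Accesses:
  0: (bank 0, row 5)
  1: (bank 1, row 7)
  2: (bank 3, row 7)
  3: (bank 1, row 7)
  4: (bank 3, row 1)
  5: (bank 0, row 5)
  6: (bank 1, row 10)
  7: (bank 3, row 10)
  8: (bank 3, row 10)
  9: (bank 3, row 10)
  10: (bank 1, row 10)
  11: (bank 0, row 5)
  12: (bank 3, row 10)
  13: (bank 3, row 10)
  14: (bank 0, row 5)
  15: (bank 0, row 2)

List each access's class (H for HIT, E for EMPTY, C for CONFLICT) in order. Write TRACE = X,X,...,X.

  [0] b0 r5: no row ⇒ E
  [1] b1 r7: no row ⇒ E
  [2] b3 r7: no row ⇒ E
  [3] b1 r7: had r7 ⇒ H
  [4] b3 r1: had r7 ⇒ C
  [5] b0 r5: had r5 ⇒ H
  [6] b1 r10: had r7 ⇒ C
  [7] b3 r10: had r1 ⇒ C
  [8] b3 r10: had r10 ⇒ H
  [9] b3 r10: had r10 ⇒ H
  [10] b1 r10: had r10 ⇒ H
  [11] b0 r5: had r5 ⇒ H
  [12] b3 r10: had r10 ⇒ H
  [13] b3 r10: had r10 ⇒ H
  [14] b0 r5: had r5 ⇒ H
  [15] b0 r2: had r5 ⇒ C

TRACE = E,E,E,H,C,H,C,C,H,H,H,H,H,H,H,C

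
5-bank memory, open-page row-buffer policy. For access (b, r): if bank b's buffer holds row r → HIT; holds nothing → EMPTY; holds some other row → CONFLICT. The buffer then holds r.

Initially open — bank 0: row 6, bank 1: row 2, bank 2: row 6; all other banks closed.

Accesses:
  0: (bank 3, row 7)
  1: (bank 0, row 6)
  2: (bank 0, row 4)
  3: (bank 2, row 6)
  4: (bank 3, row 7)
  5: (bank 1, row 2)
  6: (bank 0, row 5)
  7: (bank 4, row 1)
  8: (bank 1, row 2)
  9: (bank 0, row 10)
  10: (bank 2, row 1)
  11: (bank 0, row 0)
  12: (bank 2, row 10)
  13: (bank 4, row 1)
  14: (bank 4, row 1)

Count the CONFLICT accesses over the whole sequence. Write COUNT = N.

COUNT = 6

#0 (3,7) E
#1 (0,6) H  (was 6)
#2 (0,4) C  (was 6)
#3 (2,6) H  (was 6)
#4 (3,7) H  (was 7)
#5 (1,2) H  (was 2)
#6 (0,5) C  (was 4)
#7 (4,1) E
#8 (1,2) H  (was 2)
#9 (0,10) C  (was 5)
#10 (2,1) C  (was 6)
#11 (0,0) C  (was 10)
#12 (2,10) C  (was 1)
#13 (4,1) H  (was 1)
#14 (4,1) H  (was 1)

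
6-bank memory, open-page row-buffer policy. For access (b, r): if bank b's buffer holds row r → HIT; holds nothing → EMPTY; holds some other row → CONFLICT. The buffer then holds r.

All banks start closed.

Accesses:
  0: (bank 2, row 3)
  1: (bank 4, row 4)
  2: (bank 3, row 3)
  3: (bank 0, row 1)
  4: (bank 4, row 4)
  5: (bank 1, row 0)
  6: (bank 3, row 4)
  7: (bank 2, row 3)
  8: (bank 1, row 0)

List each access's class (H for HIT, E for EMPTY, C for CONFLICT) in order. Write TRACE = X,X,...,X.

TRACE = E,E,E,E,H,E,C,H,H

  [0] b2 r3: no row ⇒ E
  [1] b4 r4: no row ⇒ E
  [2] b3 r3: no row ⇒ E
  [3] b0 r1: no row ⇒ E
  [4] b4 r4: had r4 ⇒ H
  [5] b1 r0: no row ⇒ E
  [6] b3 r4: had r3 ⇒ C
  [7] b2 r3: had r3 ⇒ H
  [8] b1 r0: had r0 ⇒ H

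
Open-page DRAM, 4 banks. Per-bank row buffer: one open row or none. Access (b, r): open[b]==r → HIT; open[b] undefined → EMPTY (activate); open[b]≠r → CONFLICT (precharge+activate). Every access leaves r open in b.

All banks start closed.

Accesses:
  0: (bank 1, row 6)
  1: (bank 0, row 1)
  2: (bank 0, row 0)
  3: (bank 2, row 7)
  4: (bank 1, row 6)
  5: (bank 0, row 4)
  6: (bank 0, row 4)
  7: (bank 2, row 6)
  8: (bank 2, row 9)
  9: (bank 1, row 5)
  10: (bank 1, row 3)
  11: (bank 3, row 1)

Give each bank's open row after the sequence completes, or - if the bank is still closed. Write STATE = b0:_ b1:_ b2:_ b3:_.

STATE = b0:4 b1:3 b2:9 b3:1

step 0: bank1 None->6 [EMPTY]
step 1: bank0 None->1 [EMPTY]
step 2: bank0 1->0 [CONFLICT]
step 3: bank2 None->7 [EMPTY]
step 4: bank1 6->6 [HIT]
step 5: bank0 0->4 [CONFLICT]
step 6: bank0 4->4 [HIT]
step 7: bank2 7->6 [CONFLICT]
step 8: bank2 6->9 [CONFLICT]
step 9: bank1 6->5 [CONFLICT]
step 10: bank1 5->3 [CONFLICT]
step 11: bank3 None->1 [EMPTY]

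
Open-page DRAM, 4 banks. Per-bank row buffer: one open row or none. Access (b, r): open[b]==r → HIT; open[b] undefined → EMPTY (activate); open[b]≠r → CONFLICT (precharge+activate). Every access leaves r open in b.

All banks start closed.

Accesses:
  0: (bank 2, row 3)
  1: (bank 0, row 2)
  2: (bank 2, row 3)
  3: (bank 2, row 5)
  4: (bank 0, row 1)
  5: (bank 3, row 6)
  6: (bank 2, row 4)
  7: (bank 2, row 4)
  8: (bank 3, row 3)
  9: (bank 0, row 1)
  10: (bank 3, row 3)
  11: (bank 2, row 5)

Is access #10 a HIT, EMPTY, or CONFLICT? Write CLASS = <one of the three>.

#0 (2,3) E
#1 (0,2) E
#2 (2,3) H  (was 3)
#3 (2,5) C  (was 3)
#4 (0,1) C  (was 2)
#5 (3,6) E
#6 (2,4) C  (was 5)
#7 (2,4) H  (was 4)
#8 (3,3) C  (was 6)
#9 (0,1) H  (was 1)
#10 (3,3) H  (was 3)
#11 (2,5) C  (was 4)

CLASS = HIT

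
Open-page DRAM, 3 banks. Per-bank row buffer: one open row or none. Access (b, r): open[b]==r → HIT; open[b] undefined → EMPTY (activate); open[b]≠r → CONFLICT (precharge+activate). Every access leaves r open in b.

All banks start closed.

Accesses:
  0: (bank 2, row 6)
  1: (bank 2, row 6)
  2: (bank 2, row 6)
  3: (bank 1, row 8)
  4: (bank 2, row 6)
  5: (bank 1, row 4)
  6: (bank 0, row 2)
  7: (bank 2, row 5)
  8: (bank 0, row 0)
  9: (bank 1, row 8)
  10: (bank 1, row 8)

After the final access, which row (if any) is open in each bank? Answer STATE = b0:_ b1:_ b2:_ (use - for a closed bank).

step 0: bank2 None->6 [EMPTY]
step 1: bank2 6->6 [HIT]
step 2: bank2 6->6 [HIT]
step 3: bank1 None->8 [EMPTY]
step 4: bank2 6->6 [HIT]
step 5: bank1 8->4 [CONFLICT]
step 6: bank0 None->2 [EMPTY]
step 7: bank2 6->5 [CONFLICT]
step 8: bank0 2->0 [CONFLICT]
step 9: bank1 4->8 [CONFLICT]
step 10: bank1 8->8 [HIT]

STATE = b0:0 b1:8 b2:5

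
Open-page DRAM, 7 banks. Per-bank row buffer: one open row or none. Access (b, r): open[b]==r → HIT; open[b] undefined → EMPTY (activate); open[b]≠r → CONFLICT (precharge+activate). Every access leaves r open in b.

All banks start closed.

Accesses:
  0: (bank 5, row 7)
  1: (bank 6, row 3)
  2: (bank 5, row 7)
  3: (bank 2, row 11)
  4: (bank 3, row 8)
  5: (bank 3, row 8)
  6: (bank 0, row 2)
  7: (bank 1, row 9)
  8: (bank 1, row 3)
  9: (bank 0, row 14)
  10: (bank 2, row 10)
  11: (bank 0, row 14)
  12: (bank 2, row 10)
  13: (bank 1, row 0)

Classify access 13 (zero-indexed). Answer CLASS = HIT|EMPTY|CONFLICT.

  [0] b5 r7: no row ⇒ E
  [1] b6 r3: no row ⇒ E
  [2] b5 r7: had r7 ⇒ H
  [3] b2 r11: no row ⇒ E
  [4] b3 r8: no row ⇒ E
  [5] b3 r8: had r8 ⇒ H
  [6] b0 r2: no row ⇒ E
  [7] b1 r9: no row ⇒ E
  [8] b1 r3: had r9 ⇒ C
  [9] b0 r14: had r2 ⇒ C
  [10] b2 r10: had r11 ⇒ C
  [11] b0 r14: had r14 ⇒ H
  [12] b2 r10: had r10 ⇒ H
  [13] b1 r0: had r3 ⇒ C

CLASS = CONFLICT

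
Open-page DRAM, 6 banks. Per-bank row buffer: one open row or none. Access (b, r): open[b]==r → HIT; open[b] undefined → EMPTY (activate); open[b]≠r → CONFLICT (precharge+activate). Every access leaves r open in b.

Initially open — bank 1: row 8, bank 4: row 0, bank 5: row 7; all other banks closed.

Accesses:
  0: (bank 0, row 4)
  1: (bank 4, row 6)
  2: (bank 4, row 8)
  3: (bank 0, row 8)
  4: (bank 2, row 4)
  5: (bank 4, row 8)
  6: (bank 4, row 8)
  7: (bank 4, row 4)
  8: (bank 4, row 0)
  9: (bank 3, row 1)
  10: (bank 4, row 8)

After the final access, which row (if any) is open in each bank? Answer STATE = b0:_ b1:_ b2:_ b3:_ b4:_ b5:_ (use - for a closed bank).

STATE = b0:8 b1:8 b2:4 b3:1 b4:8 b5:7

step 0: bank0 None->4 [EMPTY]
step 1: bank4 0->6 [CONFLICT]
step 2: bank4 6->8 [CONFLICT]
step 3: bank0 4->8 [CONFLICT]
step 4: bank2 None->4 [EMPTY]
step 5: bank4 8->8 [HIT]
step 6: bank4 8->8 [HIT]
step 7: bank4 8->4 [CONFLICT]
step 8: bank4 4->0 [CONFLICT]
step 9: bank3 None->1 [EMPTY]
step 10: bank4 0->8 [CONFLICT]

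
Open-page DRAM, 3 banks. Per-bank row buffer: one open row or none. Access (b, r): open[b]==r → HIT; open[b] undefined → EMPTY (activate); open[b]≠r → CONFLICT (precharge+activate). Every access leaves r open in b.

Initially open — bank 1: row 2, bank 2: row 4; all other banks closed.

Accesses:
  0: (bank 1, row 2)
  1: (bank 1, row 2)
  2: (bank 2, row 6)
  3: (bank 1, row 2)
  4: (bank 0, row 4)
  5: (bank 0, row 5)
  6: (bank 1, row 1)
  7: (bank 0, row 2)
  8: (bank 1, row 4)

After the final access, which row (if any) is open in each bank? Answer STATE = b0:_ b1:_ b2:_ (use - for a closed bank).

STATE = b0:2 b1:4 b2:6

step 0: bank1 2->2 [HIT]
step 1: bank1 2->2 [HIT]
step 2: bank2 4->6 [CONFLICT]
step 3: bank1 2->2 [HIT]
step 4: bank0 None->4 [EMPTY]
step 5: bank0 4->5 [CONFLICT]
step 6: bank1 2->1 [CONFLICT]
step 7: bank0 5->2 [CONFLICT]
step 8: bank1 1->4 [CONFLICT]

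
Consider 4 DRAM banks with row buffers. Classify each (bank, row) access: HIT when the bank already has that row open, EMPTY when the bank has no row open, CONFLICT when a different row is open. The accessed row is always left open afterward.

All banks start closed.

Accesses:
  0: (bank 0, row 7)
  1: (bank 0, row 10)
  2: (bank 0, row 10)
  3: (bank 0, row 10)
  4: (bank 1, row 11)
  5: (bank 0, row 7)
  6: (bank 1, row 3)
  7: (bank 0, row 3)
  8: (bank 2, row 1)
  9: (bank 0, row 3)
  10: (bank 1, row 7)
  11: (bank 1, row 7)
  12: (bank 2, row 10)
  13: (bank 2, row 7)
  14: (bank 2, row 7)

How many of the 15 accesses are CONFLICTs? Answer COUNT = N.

  [0] b0 r7: no row ⇒ E
  [1] b0 r10: had r7 ⇒ C
  [2] b0 r10: had r10 ⇒ H
  [3] b0 r10: had r10 ⇒ H
  [4] b1 r11: no row ⇒ E
  [5] b0 r7: had r10 ⇒ C
  [6] b1 r3: had r11 ⇒ C
  [7] b0 r3: had r7 ⇒ C
  [8] b2 r1: no row ⇒ E
  [9] b0 r3: had r3 ⇒ H
  [10] b1 r7: had r3 ⇒ C
  [11] b1 r7: had r7 ⇒ H
  [12] b2 r10: had r1 ⇒ C
  [13] b2 r7: had r10 ⇒ C
  [14] b2 r7: had r7 ⇒ H

COUNT = 7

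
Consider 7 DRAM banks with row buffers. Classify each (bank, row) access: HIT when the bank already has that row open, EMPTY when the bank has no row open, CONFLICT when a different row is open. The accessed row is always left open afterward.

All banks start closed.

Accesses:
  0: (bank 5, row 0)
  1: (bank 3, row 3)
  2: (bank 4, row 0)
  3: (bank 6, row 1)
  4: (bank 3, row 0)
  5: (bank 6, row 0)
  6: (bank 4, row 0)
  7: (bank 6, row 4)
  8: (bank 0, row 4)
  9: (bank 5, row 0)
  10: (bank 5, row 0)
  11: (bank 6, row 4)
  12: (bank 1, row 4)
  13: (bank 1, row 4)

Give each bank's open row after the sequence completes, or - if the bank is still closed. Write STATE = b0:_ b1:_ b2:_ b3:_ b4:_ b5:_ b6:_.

STATE = b0:4 b1:4 b2:- b3:0 b4:0 b5:0 b6:4

step 0: bank5 None->0 [EMPTY]
step 1: bank3 None->3 [EMPTY]
step 2: bank4 None->0 [EMPTY]
step 3: bank6 None->1 [EMPTY]
step 4: bank3 3->0 [CONFLICT]
step 5: bank6 1->0 [CONFLICT]
step 6: bank4 0->0 [HIT]
step 7: bank6 0->4 [CONFLICT]
step 8: bank0 None->4 [EMPTY]
step 9: bank5 0->0 [HIT]
step 10: bank5 0->0 [HIT]
step 11: bank6 4->4 [HIT]
step 12: bank1 None->4 [EMPTY]
step 13: bank1 4->4 [HIT]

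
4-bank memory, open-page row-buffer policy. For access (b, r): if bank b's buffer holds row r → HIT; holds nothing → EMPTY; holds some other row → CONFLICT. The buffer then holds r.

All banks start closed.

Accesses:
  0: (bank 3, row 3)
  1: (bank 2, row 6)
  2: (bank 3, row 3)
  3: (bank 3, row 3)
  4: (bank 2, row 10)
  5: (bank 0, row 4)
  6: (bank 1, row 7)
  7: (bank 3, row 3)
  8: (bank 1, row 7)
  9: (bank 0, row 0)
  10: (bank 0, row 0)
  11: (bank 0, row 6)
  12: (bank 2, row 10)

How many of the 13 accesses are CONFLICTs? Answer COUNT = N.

COUNT = 3

#0 (3,3) E
#1 (2,6) E
#2 (3,3) H  (was 3)
#3 (3,3) H  (was 3)
#4 (2,10) C  (was 6)
#5 (0,4) E
#6 (1,7) E
#7 (3,3) H  (was 3)
#8 (1,7) H  (was 7)
#9 (0,0) C  (was 4)
#10 (0,0) H  (was 0)
#11 (0,6) C  (was 0)
#12 (2,10) H  (was 10)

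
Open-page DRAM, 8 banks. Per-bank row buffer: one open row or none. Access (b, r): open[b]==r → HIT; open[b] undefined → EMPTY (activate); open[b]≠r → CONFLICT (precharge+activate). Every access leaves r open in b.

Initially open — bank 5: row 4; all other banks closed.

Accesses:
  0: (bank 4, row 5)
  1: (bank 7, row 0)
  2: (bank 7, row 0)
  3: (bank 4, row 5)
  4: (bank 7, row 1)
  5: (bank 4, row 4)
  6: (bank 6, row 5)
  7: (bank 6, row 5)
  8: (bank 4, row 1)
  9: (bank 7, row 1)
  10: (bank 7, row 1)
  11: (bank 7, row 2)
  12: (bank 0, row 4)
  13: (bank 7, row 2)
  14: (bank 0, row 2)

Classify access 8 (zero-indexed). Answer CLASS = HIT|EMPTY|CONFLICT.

0: bank 4 row 5 — prev None → EMPTY
1: bank 7 row 0 — prev None → EMPTY
2: bank 7 row 0 — prev 0 → HIT
3: bank 4 row 5 — prev 5 → HIT
4: bank 7 row 1 — prev 0 → CONFLICT
5: bank 4 row 4 — prev 5 → CONFLICT
6: bank 6 row 5 — prev None → EMPTY
7: bank 6 row 5 — prev 5 → HIT
8: bank 4 row 1 — prev 4 → CONFLICT
9: bank 7 row 1 — prev 1 → HIT
10: bank 7 row 1 — prev 1 → HIT
11: bank 7 row 2 — prev 1 → CONFLICT
12: bank 0 row 4 — prev None → EMPTY
13: bank 7 row 2 — prev 2 → HIT
14: bank 0 row 2 — prev 4 → CONFLICT

CLASS = CONFLICT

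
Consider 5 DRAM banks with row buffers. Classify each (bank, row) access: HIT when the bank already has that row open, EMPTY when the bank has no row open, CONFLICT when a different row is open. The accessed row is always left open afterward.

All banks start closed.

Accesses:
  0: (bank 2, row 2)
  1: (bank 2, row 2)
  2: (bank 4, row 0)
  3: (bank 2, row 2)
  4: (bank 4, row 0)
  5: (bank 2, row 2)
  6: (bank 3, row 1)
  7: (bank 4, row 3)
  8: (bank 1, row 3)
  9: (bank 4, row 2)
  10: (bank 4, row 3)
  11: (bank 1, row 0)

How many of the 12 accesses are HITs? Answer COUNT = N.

COUNT = 4

step 0: bank2 None->2 [EMPTY]
step 1: bank2 2->2 [HIT]
step 2: bank4 None->0 [EMPTY]
step 3: bank2 2->2 [HIT]
step 4: bank4 0->0 [HIT]
step 5: bank2 2->2 [HIT]
step 6: bank3 None->1 [EMPTY]
step 7: bank4 0->3 [CONFLICT]
step 8: bank1 None->3 [EMPTY]
step 9: bank4 3->2 [CONFLICT]
step 10: bank4 2->3 [CONFLICT]
step 11: bank1 3->0 [CONFLICT]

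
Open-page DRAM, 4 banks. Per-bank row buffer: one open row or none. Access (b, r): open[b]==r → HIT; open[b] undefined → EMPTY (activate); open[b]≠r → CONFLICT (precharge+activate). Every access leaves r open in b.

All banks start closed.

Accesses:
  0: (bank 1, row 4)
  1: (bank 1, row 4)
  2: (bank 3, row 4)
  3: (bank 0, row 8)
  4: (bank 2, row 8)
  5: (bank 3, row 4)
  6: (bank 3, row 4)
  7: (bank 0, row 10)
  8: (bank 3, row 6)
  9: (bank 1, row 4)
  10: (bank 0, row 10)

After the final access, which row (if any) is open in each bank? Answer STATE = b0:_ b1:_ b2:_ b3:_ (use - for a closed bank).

0: bank 1 row 4 — prev None → EMPTY
1: bank 1 row 4 — prev 4 → HIT
2: bank 3 row 4 — prev None → EMPTY
3: bank 0 row 8 — prev None → EMPTY
4: bank 2 row 8 — prev None → EMPTY
5: bank 3 row 4 — prev 4 → HIT
6: bank 3 row 4 — prev 4 → HIT
7: bank 0 row 10 — prev 8 → CONFLICT
8: bank 3 row 6 — prev 4 → CONFLICT
9: bank 1 row 4 — prev 4 → HIT
10: bank 0 row 10 — prev 10 → HIT

STATE = b0:10 b1:4 b2:8 b3:6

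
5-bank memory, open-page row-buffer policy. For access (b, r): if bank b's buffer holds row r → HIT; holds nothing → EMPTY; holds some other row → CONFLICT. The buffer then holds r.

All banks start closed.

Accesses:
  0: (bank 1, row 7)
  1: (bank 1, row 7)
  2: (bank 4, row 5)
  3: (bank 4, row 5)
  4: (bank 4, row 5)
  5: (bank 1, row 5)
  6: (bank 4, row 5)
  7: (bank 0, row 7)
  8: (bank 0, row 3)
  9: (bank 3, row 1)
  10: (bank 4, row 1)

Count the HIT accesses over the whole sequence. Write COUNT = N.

step 0: bank1 None->7 [EMPTY]
step 1: bank1 7->7 [HIT]
step 2: bank4 None->5 [EMPTY]
step 3: bank4 5->5 [HIT]
step 4: bank4 5->5 [HIT]
step 5: bank1 7->5 [CONFLICT]
step 6: bank4 5->5 [HIT]
step 7: bank0 None->7 [EMPTY]
step 8: bank0 7->3 [CONFLICT]
step 9: bank3 None->1 [EMPTY]
step 10: bank4 5->1 [CONFLICT]

COUNT = 4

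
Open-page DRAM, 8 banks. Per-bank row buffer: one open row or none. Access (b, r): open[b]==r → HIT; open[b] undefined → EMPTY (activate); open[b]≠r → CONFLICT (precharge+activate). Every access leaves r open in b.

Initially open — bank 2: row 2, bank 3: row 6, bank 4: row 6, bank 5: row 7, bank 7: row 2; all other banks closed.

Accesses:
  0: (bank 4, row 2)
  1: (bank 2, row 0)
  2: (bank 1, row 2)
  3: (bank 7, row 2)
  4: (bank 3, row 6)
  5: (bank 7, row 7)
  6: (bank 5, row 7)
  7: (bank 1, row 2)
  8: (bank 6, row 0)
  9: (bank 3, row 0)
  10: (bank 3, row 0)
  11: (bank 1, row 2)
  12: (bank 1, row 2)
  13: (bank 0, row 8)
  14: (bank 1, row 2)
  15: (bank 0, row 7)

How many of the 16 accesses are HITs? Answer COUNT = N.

COUNT = 8

#0 (4,2) C  (was 6)
#1 (2,0) C  (was 2)
#2 (1,2) E
#3 (7,2) H  (was 2)
#4 (3,6) H  (was 6)
#5 (7,7) C  (was 2)
#6 (5,7) H  (was 7)
#7 (1,2) H  (was 2)
#8 (6,0) E
#9 (3,0) C  (was 6)
#10 (3,0) H  (was 0)
#11 (1,2) H  (was 2)
#12 (1,2) H  (was 2)
#13 (0,8) E
#14 (1,2) H  (was 2)
#15 (0,7) C  (was 8)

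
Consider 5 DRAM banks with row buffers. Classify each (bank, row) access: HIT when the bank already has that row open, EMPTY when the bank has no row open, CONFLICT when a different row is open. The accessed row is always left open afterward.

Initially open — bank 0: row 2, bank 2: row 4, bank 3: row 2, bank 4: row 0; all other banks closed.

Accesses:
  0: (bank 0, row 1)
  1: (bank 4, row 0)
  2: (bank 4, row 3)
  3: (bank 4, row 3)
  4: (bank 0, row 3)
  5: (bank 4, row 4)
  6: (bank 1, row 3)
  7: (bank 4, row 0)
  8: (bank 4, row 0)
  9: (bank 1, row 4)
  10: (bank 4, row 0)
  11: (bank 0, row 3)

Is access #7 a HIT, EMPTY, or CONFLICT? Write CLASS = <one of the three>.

step 0: bank0 2->1 [CONFLICT]
step 1: bank4 0->0 [HIT]
step 2: bank4 0->3 [CONFLICT]
step 3: bank4 3->3 [HIT]
step 4: bank0 1->3 [CONFLICT]
step 5: bank4 3->4 [CONFLICT]
step 6: bank1 None->3 [EMPTY]
step 7: bank4 4->0 [CONFLICT]
step 8: bank4 0->0 [HIT]
step 9: bank1 3->4 [CONFLICT]
step 10: bank4 0->0 [HIT]
step 11: bank0 3->3 [HIT]

CLASS = CONFLICT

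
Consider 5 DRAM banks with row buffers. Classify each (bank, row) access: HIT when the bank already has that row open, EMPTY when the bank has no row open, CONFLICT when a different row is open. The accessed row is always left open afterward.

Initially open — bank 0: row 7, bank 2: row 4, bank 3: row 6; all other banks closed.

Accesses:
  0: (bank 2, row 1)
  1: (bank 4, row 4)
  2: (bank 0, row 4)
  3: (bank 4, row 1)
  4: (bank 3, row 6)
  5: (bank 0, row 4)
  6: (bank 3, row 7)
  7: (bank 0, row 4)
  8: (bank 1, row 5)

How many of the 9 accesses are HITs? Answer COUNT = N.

COUNT = 3

0: bank 2 row 1 — prev 4 → CONFLICT
1: bank 4 row 4 — prev None → EMPTY
2: bank 0 row 4 — prev 7 → CONFLICT
3: bank 4 row 1 — prev 4 → CONFLICT
4: bank 3 row 6 — prev 6 → HIT
5: bank 0 row 4 — prev 4 → HIT
6: bank 3 row 7 — prev 6 → CONFLICT
7: bank 0 row 4 — prev 4 → HIT
8: bank 1 row 5 — prev None → EMPTY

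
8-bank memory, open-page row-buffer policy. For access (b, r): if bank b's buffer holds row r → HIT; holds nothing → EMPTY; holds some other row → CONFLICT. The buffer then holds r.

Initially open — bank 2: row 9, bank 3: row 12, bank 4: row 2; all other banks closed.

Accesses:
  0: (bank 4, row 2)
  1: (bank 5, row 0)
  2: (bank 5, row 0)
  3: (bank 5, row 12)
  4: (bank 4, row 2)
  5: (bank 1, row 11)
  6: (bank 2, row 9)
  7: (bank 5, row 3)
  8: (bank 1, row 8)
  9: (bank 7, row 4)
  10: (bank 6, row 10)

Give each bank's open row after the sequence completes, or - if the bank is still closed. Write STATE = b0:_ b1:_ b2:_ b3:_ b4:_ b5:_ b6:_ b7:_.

STATE = b0:- b1:8 b2:9 b3:12 b4:2 b5:3 b6:10 b7:4

step 0: bank4 2->2 [HIT]
step 1: bank5 None->0 [EMPTY]
step 2: bank5 0->0 [HIT]
step 3: bank5 0->12 [CONFLICT]
step 4: bank4 2->2 [HIT]
step 5: bank1 None->11 [EMPTY]
step 6: bank2 9->9 [HIT]
step 7: bank5 12->3 [CONFLICT]
step 8: bank1 11->8 [CONFLICT]
step 9: bank7 None->4 [EMPTY]
step 10: bank6 None->10 [EMPTY]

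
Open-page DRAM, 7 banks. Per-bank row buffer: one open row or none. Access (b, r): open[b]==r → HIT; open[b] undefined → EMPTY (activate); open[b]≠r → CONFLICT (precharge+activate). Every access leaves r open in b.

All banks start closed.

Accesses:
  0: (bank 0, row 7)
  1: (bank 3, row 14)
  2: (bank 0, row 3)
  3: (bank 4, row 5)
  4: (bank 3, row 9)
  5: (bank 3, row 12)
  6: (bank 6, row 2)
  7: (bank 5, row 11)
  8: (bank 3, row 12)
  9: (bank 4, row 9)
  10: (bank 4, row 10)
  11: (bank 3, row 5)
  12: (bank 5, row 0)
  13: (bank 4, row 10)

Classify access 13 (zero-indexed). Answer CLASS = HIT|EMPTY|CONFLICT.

CLASS = HIT

  [0] b0 r7: no row ⇒ E
  [1] b3 r14: no row ⇒ E
  [2] b0 r3: had r7 ⇒ C
  [3] b4 r5: no row ⇒ E
  [4] b3 r9: had r14 ⇒ C
  [5] b3 r12: had r9 ⇒ C
  [6] b6 r2: no row ⇒ E
  [7] b5 r11: no row ⇒ E
  [8] b3 r12: had r12 ⇒ H
  [9] b4 r9: had r5 ⇒ C
  [10] b4 r10: had r9 ⇒ C
  [11] b3 r5: had r12 ⇒ C
  [12] b5 r0: had r11 ⇒ C
  [13] b4 r10: had r10 ⇒ H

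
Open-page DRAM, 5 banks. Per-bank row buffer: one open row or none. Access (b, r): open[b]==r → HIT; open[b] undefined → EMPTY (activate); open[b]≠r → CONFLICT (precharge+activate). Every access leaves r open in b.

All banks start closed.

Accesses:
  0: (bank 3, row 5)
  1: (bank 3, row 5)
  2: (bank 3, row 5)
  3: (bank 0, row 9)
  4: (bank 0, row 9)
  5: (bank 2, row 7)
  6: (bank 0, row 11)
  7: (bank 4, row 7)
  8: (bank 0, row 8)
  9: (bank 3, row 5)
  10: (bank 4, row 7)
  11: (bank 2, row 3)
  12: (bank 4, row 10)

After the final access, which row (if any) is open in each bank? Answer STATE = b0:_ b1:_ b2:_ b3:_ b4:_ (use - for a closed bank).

0: bank 3 row 5 — prev None → EMPTY
1: bank 3 row 5 — prev 5 → HIT
2: bank 3 row 5 — prev 5 → HIT
3: bank 0 row 9 — prev None → EMPTY
4: bank 0 row 9 — prev 9 → HIT
5: bank 2 row 7 — prev None → EMPTY
6: bank 0 row 11 — prev 9 → CONFLICT
7: bank 4 row 7 — prev None → EMPTY
8: bank 0 row 8 — prev 11 → CONFLICT
9: bank 3 row 5 — prev 5 → HIT
10: bank 4 row 7 — prev 7 → HIT
11: bank 2 row 3 — prev 7 → CONFLICT
12: bank 4 row 10 — prev 7 → CONFLICT

STATE = b0:8 b1:- b2:3 b3:5 b4:10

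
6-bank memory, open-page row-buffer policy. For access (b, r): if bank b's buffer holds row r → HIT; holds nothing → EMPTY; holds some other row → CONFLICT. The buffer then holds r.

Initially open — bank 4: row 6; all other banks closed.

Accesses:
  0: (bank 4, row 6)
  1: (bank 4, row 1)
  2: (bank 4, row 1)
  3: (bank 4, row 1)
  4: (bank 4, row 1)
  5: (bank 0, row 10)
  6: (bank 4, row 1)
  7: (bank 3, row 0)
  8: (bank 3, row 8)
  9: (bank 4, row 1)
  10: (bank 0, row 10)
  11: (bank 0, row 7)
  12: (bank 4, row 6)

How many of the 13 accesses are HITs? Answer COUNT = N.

COUNT = 7

#0 (4,6) H  (was 6)
#1 (4,1) C  (was 6)
#2 (4,1) H  (was 1)
#3 (4,1) H  (was 1)
#4 (4,1) H  (was 1)
#5 (0,10) E
#6 (4,1) H  (was 1)
#7 (3,0) E
#8 (3,8) C  (was 0)
#9 (4,1) H  (was 1)
#10 (0,10) H  (was 10)
#11 (0,7) C  (was 10)
#12 (4,6) C  (was 1)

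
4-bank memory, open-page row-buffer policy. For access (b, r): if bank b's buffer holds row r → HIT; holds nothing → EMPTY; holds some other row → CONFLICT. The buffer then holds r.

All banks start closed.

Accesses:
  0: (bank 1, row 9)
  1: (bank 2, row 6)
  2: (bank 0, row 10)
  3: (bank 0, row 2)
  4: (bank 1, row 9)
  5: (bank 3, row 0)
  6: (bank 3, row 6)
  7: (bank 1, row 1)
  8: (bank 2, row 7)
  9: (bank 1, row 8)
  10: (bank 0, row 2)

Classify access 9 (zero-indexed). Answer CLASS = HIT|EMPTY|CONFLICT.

CLASS = CONFLICT

0: bank 1 row 9 — prev None → EMPTY
1: bank 2 row 6 — prev None → EMPTY
2: bank 0 row 10 — prev None → EMPTY
3: bank 0 row 2 — prev 10 → CONFLICT
4: bank 1 row 9 — prev 9 → HIT
5: bank 3 row 0 — prev None → EMPTY
6: bank 3 row 6 — prev 0 → CONFLICT
7: bank 1 row 1 — prev 9 → CONFLICT
8: bank 2 row 7 — prev 6 → CONFLICT
9: bank 1 row 8 — prev 1 → CONFLICT
10: bank 0 row 2 — prev 2 → HIT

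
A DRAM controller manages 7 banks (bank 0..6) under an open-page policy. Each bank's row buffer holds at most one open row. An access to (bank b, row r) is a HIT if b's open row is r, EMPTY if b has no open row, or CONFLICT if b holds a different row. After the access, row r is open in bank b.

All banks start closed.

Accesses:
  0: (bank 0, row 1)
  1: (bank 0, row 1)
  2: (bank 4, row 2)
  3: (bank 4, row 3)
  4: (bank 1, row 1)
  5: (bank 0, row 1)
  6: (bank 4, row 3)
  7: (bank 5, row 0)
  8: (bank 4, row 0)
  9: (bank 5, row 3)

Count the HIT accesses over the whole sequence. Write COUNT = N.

step 0: bank0 None->1 [EMPTY]
step 1: bank0 1->1 [HIT]
step 2: bank4 None->2 [EMPTY]
step 3: bank4 2->3 [CONFLICT]
step 4: bank1 None->1 [EMPTY]
step 5: bank0 1->1 [HIT]
step 6: bank4 3->3 [HIT]
step 7: bank5 None->0 [EMPTY]
step 8: bank4 3->0 [CONFLICT]
step 9: bank5 0->3 [CONFLICT]

COUNT = 3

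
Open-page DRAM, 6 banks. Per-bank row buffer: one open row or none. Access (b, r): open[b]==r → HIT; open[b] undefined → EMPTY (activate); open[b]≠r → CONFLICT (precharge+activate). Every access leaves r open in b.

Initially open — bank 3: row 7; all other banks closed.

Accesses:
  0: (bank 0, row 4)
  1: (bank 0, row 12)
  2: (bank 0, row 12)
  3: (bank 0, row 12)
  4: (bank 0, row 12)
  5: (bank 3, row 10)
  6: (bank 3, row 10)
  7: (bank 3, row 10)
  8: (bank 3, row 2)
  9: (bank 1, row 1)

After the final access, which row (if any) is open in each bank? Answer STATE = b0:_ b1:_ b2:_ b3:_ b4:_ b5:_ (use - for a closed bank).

step 0: bank0 None->4 [EMPTY]
step 1: bank0 4->12 [CONFLICT]
step 2: bank0 12->12 [HIT]
step 3: bank0 12->12 [HIT]
step 4: bank0 12->12 [HIT]
step 5: bank3 7->10 [CONFLICT]
step 6: bank3 10->10 [HIT]
step 7: bank3 10->10 [HIT]
step 8: bank3 10->2 [CONFLICT]
step 9: bank1 None->1 [EMPTY]

STATE = b0:12 b1:1 b2:- b3:2 b4:- b5:-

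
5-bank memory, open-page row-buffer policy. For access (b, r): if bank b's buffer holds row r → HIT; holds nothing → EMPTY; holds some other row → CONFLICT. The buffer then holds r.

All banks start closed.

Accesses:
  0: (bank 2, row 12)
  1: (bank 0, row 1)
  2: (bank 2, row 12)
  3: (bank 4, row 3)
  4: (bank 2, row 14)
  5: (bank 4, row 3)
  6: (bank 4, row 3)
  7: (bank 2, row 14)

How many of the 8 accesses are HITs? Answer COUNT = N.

COUNT = 4

#0 (2,12) E
#1 (0,1) E
#2 (2,12) H  (was 12)
#3 (4,3) E
#4 (2,14) C  (was 12)
#5 (4,3) H  (was 3)
#6 (4,3) H  (was 3)
#7 (2,14) H  (was 14)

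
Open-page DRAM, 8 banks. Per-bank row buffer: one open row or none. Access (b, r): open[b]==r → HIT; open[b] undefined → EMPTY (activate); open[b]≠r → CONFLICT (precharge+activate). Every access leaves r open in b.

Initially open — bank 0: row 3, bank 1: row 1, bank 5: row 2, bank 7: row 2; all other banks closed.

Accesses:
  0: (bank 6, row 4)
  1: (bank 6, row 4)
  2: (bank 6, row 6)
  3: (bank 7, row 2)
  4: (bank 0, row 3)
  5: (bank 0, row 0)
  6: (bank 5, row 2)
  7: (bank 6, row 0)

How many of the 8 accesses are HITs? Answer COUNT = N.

step 0: bank6 None->4 [EMPTY]
step 1: bank6 4->4 [HIT]
step 2: bank6 4->6 [CONFLICT]
step 3: bank7 2->2 [HIT]
step 4: bank0 3->3 [HIT]
step 5: bank0 3->0 [CONFLICT]
step 6: bank5 2->2 [HIT]
step 7: bank6 6->0 [CONFLICT]

COUNT = 4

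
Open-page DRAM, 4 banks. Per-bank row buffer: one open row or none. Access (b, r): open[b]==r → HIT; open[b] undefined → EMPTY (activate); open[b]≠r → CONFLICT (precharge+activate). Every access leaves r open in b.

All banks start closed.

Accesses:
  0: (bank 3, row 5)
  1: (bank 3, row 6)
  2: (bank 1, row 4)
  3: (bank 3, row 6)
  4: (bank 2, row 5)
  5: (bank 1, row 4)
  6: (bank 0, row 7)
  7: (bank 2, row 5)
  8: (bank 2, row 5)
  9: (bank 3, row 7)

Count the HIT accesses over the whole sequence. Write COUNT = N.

step 0: bank3 None->5 [EMPTY]
step 1: bank3 5->6 [CONFLICT]
step 2: bank1 None->4 [EMPTY]
step 3: bank3 6->6 [HIT]
step 4: bank2 None->5 [EMPTY]
step 5: bank1 4->4 [HIT]
step 6: bank0 None->7 [EMPTY]
step 7: bank2 5->5 [HIT]
step 8: bank2 5->5 [HIT]
step 9: bank3 6->7 [CONFLICT]

COUNT = 4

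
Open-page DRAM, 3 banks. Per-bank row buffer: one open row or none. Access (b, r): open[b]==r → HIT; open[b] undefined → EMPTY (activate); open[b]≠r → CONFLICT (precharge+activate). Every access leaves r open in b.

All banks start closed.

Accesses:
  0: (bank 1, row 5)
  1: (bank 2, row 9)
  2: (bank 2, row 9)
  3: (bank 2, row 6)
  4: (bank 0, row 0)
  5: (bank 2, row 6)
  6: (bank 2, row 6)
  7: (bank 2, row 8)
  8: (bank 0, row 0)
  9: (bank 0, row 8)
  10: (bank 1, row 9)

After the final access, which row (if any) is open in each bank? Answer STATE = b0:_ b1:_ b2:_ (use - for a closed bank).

STATE = b0:8 b1:9 b2:8

step 0: bank1 None->5 [EMPTY]
step 1: bank2 None->9 [EMPTY]
step 2: bank2 9->9 [HIT]
step 3: bank2 9->6 [CONFLICT]
step 4: bank0 None->0 [EMPTY]
step 5: bank2 6->6 [HIT]
step 6: bank2 6->6 [HIT]
step 7: bank2 6->8 [CONFLICT]
step 8: bank0 0->0 [HIT]
step 9: bank0 0->8 [CONFLICT]
step 10: bank1 5->9 [CONFLICT]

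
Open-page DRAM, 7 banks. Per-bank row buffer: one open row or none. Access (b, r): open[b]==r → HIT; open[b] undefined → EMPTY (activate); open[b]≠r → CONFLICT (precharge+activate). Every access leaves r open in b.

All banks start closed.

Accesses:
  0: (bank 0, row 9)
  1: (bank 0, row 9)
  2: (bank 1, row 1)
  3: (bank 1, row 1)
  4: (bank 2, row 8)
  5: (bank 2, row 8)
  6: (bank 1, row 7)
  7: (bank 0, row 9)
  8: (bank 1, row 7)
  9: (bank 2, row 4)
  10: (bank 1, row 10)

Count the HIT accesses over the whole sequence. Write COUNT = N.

COUNT = 5

#0 (0,9) E
#1 (0,9) H  (was 9)
#2 (1,1) E
#3 (1,1) H  (was 1)
#4 (2,8) E
#5 (2,8) H  (was 8)
#6 (1,7) C  (was 1)
#7 (0,9) H  (was 9)
#8 (1,7) H  (was 7)
#9 (2,4) C  (was 8)
#10 (1,10) C  (was 7)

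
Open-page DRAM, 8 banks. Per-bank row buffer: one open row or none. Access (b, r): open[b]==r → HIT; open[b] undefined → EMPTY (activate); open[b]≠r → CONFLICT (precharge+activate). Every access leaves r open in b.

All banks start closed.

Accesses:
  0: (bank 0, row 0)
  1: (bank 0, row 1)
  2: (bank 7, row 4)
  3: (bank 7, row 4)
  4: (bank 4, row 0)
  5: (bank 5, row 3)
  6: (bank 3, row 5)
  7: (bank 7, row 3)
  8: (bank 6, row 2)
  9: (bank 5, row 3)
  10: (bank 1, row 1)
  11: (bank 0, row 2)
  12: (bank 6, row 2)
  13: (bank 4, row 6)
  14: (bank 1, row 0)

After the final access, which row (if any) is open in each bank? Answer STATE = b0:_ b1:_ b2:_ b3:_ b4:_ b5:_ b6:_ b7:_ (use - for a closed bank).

step 0: bank0 None->0 [EMPTY]
step 1: bank0 0->1 [CONFLICT]
step 2: bank7 None->4 [EMPTY]
step 3: bank7 4->4 [HIT]
step 4: bank4 None->0 [EMPTY]
step 5: bank5 None->3 [EMPTY]
step 6: bank3 None->5 [EMPTY]
step 7: bank7 4->3 [CONFLICT]
step 8: bank6 None->2 [EMPTY]
step 9: bank5 3->3 [HIT]
step 10: bank1 None->1 [EMPTY]
step 11: bank0 1->2 [CONFLICT]
step 12: bank6 2->2 [HIT]
step 13: bank4 0->6 [CONFLICT]
step 14: bank1 1->0 [CONFLICT]

STATE = b0:2 b1:0 b2:- b3:5 b4:6 b5:3 b6:2 b7:3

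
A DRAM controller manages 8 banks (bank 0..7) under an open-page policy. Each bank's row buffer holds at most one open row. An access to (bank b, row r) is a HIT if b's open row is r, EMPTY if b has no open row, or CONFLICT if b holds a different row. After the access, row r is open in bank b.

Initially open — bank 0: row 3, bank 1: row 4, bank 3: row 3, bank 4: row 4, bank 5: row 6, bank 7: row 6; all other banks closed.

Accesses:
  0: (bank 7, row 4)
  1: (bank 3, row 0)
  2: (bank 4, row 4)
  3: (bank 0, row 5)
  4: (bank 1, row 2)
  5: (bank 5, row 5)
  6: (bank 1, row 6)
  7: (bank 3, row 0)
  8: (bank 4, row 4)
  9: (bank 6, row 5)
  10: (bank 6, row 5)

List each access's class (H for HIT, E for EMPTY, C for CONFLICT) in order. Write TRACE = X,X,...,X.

TRACE = C,C,H,C,C,C,C,H,H,E,H

  [0] b7 r4: had r6 ⇒ C
  [1] b3 r0: had r3 ⇒ C
  [2] b4 r4: had r4 ⇒ H
  [3] b0 r5: had r3 ⇒ C
  [4] b1 r2: had r4 ⇒ C
  [5] b5 r5: had r6 ⇒ C
  [6] b1 r6: had r2 ⇒ C
  [7] b3 r0: had r0 ⇒ H
  [8] b4 r4: had r4 ⇒ H
  [9] b6 r5: no row ⇒ E
  [10] b6 r5: had r5 ⇒ H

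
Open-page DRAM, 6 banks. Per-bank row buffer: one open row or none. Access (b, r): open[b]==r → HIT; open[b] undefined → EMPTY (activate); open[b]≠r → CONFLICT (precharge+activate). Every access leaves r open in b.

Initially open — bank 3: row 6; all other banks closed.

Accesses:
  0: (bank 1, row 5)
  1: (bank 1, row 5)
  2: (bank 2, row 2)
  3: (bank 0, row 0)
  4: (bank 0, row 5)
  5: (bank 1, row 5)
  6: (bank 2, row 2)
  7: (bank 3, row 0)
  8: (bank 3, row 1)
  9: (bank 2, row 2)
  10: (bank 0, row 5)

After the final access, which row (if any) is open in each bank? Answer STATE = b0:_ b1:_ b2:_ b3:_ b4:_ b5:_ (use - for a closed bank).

#0 (1,5) E
#1 (1,5) H  (was 5)
#2 (2,2) E
#3 (0,0) E
#4 (0,5) C  (was 0)
#5 (1,5) H  (was 5)
#6 (2,2) H  (was 2)
#7 (3,0) C  (was 6)
#8 (3,1) C  (was 0)
#9 (2,2) H  (was 2)
#10 (0,5) H  (was 5)

STATE = b0:5 b1:5 b2:2 b3:1 b4:- b5:-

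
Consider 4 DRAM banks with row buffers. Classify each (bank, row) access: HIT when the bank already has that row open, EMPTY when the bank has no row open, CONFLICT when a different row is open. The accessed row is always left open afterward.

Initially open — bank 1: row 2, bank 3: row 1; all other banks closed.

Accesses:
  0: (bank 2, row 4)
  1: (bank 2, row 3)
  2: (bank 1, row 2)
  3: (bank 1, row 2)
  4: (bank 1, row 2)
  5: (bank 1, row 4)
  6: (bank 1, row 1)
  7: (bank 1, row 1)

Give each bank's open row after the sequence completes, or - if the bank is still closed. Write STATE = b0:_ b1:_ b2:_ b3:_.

STATE = b0:- b1:1 b2:3 b3:1

0: bank 2 row 4 — prev None → EMPTY
1: bank 2 row 3 — prev 4 → CONFLICT
2: bank 1 row 2 — prev 2 → HIT
3: bank 1 row 2 — prev 2 → HIT
4: bank 1 row 2 — prev 2 → HIT
5: bank 1 row 4 — prev 2 → CONFLICT
6: bank 1 row 1 — prev 4 → CONFLICT
7: bank 1 row 1 — prev 1 → HIT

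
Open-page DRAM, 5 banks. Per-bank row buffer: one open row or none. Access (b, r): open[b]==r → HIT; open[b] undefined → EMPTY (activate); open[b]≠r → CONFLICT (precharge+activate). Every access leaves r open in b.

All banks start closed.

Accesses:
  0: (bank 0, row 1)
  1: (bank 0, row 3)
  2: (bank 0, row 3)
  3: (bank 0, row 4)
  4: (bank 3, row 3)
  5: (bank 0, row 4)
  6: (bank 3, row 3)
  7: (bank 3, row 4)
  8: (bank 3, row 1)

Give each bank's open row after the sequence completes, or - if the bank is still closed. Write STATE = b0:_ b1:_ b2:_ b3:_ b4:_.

STATE = b0:4 b1:- b2:- b3:1 b4:-

  [0] b0 r1: no row ⇒ E
  [1] b0 r3: had r1 ⇒ C
  [2] b0 r3: had r3 ⇒ H
  [3] b0 r4: had r3 ⇒ C
  [4] b3 r3: no row ⇒ E
  [5] b0 r4: had r4 ⇒ H
  [6] b3 r3: had r3 ⇒ H
  [7] b3 r4: had r3 ⇒ C
  [8] b3 r1: had r4 ⇒ C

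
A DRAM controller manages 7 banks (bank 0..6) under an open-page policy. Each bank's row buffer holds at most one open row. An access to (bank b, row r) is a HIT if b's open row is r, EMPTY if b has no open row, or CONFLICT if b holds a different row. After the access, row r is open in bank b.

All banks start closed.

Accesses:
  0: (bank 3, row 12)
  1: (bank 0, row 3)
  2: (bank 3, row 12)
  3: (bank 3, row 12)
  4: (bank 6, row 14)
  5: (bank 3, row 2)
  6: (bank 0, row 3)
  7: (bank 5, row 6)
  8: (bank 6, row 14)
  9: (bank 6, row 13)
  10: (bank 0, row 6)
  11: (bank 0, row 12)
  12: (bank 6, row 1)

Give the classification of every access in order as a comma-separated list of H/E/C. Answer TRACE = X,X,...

TRACE = E,E,H,H,E,C,H,E,H,C,C,C,C

  [0] b3 r12: no row ⇒ E
  [1] b0 r3: no row ⇒ E
  [2] b3 r12: had r12 ⇒ H
  [3] b3 r12: had r12 ⇒ H
  [4] b6 r14: no row ⇒ E
  [5] b3 r2: had r12 ⇒ C
  [6] b0 r3: had r3 ⇒ H
  [7] b5 r6: no row ⇒ E
  [8] b6 r14: had r14 ⇒ H
  [9] b6 r13: had r14 ⇒ C
  [10] b0 r6: had r3 ⇒ C
  [11] b0 r12: had r6 ⇒ C
  [12] b6 r1: had r13 ⇒ C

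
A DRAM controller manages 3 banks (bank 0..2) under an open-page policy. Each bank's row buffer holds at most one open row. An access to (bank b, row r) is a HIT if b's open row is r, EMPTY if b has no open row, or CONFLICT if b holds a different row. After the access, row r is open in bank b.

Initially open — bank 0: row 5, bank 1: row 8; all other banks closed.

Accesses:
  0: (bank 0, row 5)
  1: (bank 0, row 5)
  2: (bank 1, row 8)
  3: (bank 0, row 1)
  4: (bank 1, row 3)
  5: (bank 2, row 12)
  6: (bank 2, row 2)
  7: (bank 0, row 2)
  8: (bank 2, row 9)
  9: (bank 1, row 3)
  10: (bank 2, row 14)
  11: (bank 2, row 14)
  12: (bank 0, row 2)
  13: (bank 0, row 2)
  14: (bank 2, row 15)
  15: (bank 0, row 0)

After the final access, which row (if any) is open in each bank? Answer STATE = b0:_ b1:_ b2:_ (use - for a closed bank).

STATE = b0:0 b1:3 b2:15

step 0: bank0 5->5 [HIT]
step 1: bank0 5->5 [HIT]
step 2: bank1 8->8 [HIT]
step 3: bank0 5->1 [CONFLICT]
step 4: bank1 8->3 [CONFLICT]
step 5: bank2 None->12 [EMPTY]
step 6: bank2 12->2 [CONFLICT]
step 7: bank0 1->2 [CONFLICT]
step 8: bank2 2->9 [CONFLICT]
step 9: bank1 3->3 [HIT]
step 10: bank2 9->14 [CONFLICT]
step 11: bank2 14->14 [HIT]
step 12: bank0 2->2 [HIT]
step 13: bank0 2->2 [HIT]
step 14: bank2 14->15 [CONFLICT]
step 15: bank0 2->0 [CONFLICT]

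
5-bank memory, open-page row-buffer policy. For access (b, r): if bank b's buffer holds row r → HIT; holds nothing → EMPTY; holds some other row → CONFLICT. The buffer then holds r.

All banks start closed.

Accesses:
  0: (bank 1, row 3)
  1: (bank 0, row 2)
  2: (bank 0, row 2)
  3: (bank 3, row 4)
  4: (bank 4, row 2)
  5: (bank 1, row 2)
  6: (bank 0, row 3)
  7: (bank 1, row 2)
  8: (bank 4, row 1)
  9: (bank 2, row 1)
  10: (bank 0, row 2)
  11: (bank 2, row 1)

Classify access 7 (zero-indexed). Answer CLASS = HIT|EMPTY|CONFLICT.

CLASS = HIT

#0 (1,3) E
#1 (0,2) E
#2 (0,2) H  (was 2)
#3 (3,4) E
#4 (4,2) E
#5 (1,2) C  (was 3)
#6 (0,3) C  (was 2)
#7 (1,2) H  (was 2)
#8 (4,1) C  (was 2)
#9 (2,1) E
#10 (0,2) C  (was 3)
#11 (2,1) H  (was 1)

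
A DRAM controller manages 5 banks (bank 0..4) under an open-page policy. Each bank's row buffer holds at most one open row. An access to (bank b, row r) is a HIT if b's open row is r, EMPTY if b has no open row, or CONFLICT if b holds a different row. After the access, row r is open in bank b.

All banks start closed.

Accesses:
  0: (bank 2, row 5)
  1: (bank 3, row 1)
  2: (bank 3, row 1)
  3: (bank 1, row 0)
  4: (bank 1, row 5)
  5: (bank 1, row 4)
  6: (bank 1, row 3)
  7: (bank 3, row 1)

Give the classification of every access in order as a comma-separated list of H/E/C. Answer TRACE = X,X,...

TRACE = E,E,H,E,C,C,C,H

step 0: bank2 None->5 [EMPTY]
step 1: bank3 None->1 [EMPTY]
step 2: bank3 1->1 [HIT]
step 3: bank1 None->0 [EMPTY]
step 4: bank1 0->5 [CONFLICT]
step 5: bank1 5->4 [CONFLICT]
step 6: bank1 4->3 [CONFLICT]
step 7: bank3 1->1 [HIT]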